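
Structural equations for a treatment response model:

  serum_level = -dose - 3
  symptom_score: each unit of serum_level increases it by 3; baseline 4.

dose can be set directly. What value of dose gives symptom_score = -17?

dose = 4

Substituting into the symptom_score equation gives symptom_score = -3*dose - 5.
Solve -3*dose - 5 = -17: dose = (-17 + 5) / -3 = 4.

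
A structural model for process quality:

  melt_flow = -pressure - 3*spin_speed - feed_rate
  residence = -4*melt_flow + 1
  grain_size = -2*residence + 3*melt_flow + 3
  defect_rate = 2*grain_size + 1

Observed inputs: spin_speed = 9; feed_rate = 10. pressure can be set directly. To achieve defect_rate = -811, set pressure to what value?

pressure = 0

Substituting into the melt_flow equation gives melt_flow = -pressure - 37.
Substituting into the residence equation gives residence = 4*pressure + 149.
Substituting into the grain_size equation gives grain_size = -11*pressure - 406.
So defect_rate = -22*pressure - 811.
Solve -22*pressure - 811 = -811: pressure = (-811 + 811) / -22 = 0.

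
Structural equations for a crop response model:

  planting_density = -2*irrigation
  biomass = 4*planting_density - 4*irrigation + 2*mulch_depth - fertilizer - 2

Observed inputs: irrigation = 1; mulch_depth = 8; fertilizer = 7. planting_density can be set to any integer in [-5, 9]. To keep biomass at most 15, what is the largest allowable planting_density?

Intervening on planting_density fixes its value directly, overriding its dependence on irrigation.
Substituting into the biomass equation gives biomass = 4*planting_density + 3.
Require 4*planting_density + 3 ≤ 15, so planting_density ≤ 3.
The largest integer in [-5, 9] satisfying this is 3.

planting_density = 3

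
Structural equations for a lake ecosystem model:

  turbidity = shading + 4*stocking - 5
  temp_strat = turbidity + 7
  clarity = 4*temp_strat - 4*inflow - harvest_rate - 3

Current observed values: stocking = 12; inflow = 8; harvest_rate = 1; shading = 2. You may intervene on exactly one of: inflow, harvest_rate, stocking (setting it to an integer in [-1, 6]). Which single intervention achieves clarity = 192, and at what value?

Intervening on inflow: with other inputs at their observed values, clarity = -4*inflow + 204. Solving for 192 gives inflow = 3, within [-1, 6].
Intervening on harvest_rate: clarity = -harvest_rate + 173. Reaching 192 requires harvest_rate = -19, outside [-1, 6].
Intervening on stocking: clarity = 16*stocking - 20. Reaching 192 requires stocking = 53/4, not an integer.

set inflow = 3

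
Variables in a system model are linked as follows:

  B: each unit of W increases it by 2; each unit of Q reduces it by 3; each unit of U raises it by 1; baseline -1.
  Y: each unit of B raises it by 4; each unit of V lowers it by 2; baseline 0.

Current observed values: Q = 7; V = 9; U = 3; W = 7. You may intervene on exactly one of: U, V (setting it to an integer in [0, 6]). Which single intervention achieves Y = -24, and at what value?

Intervening on U: Y = 4*U - 50. Reaching -24 requires U = 13/2, not an integer.
Intervening on V: with other inputs at their observed values, Y = -2*V - 20. Solving for -24 gives V = 2, within [0, 6].

set V = 2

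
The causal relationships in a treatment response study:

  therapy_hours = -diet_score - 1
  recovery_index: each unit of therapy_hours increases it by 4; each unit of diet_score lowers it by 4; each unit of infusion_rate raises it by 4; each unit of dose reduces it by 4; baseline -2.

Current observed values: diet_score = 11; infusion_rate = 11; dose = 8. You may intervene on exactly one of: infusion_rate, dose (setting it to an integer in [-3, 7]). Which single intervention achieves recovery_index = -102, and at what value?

set infusion_rate = 6

Intervening on infusion_rate: with other inputs at their observed values, recovery_index = 4*infusion_rate - 126. Solving for -102 gives infusion_rate = 6, within [-3, 7].
Intervening on dose: recovery_index = -4*dose - 50. Reaching -102 requires dose = 13, outside [-3, 7].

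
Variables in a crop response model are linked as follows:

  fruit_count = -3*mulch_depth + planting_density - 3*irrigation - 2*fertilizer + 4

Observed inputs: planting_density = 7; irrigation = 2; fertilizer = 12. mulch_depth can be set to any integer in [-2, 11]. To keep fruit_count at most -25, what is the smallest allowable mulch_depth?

mulch_depth = 2

Substituting into the fruit_count equation gives fruit_count = -3*mulch_depth - 19.
Require -3*mulch_depth - 19 ≤ -25, so mulch_depth ≥ 2.
The smallest integer in [-2, 11] satisfying this is 2.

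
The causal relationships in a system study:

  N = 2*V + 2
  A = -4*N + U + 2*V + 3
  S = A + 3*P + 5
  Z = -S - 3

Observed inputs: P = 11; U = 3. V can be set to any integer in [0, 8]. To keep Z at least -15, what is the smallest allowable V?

Substituting into the A equation gives A = -6*V - 2.
Substituting into the S equation gives S = -6*V + 36.
Substituting into the Z equation gives Z = 6*V - 39.
Require 6*V - 39 ≥ -15, so V ≥ 4.
The smallest integer in [0, 8] satisfying this is 4.

V = 4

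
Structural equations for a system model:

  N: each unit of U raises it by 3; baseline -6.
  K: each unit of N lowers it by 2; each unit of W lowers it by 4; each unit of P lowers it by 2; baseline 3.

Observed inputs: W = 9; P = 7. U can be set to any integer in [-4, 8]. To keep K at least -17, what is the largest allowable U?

U = -3

Substituting into the K equation gives K = -6*U - 35.
Require -6*U - 35 ≥ -17, so U ≤ -3.
The largest integer in [-4, 8] satisfying this is -3.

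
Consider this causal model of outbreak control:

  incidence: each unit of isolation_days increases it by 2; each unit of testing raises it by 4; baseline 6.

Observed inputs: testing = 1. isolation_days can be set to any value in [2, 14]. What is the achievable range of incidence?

Substituting into the incidence equation gives incidence = 2*isolation_days + 10.
Linear in isolation_days, so extremes are at the endpoints: isolation_days = 2 gives incidence = 14; isolation_days = 14 gives incidence = 38.

14 to 38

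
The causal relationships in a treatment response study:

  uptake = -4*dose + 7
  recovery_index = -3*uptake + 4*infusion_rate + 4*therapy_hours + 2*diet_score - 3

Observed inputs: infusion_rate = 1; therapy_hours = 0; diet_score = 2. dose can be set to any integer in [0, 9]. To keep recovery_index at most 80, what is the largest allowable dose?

Substituting into the recovery_index equation gives recovery_index = 12*dose - 16.
Require 12*dose - 16 ≤ 80, so dose ≤ 8.
The largest integer in [0, 9] satisfying this is 8.

dose = 8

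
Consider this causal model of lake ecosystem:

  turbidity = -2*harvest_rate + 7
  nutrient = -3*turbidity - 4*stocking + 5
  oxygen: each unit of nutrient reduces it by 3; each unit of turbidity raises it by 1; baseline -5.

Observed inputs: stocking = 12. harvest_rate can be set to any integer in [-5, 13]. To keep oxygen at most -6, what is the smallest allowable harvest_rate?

harvest_rate = 10

Substituting into the nutrient equation gives nutrient = 6*harvest_rate - 64.
Substituting into the oxygen equation gives oxygen = -20*harvest_rate + 194.
Require -20*harvest_rate + 194 ≤ -6, so harvest_rate ≥ 10.
The smallest integer in [-5, 13] satisfying this is 10.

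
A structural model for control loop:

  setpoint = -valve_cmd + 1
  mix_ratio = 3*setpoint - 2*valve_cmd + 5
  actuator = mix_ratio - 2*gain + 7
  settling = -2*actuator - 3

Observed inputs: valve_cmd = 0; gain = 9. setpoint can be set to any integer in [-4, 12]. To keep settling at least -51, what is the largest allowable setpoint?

Intervening on setpoint fixes its value directly, overriding its dependence on valve_cmd.
Substituting into the mix_ratio equation gives mix_ratio = 3*setpoint + 5.
Substituting into the actuator equation gives actuator = 3*setpoint - 6.
settling becomes -6*setpoint + 9.
Require -6*setpoint + 9 ≥ -51, so setpoint ≤ 10.
The largest integer in [-4, 12] satisfying this is 10.

setpoint = 10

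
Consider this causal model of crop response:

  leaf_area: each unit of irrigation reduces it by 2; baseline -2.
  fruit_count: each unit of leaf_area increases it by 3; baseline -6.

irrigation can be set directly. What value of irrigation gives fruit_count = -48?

irrigation = 6

Substituting into the fruit_count equation gives fruit_count = -6*irrigation - 12.
Solve -6*irrigation - 12 = -48: irrigation = (-48 + 12) / -6 = 6.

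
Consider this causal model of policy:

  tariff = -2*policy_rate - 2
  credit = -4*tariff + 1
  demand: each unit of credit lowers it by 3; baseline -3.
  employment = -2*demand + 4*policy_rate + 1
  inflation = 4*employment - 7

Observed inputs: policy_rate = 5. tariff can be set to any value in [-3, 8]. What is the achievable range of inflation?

Intervening on tariff fixes its value directly, overriding its dependence on policy_rate.
Substituting into the demand equation gives demand = 12*tariff - 6.
employment becomes -24*tariff + 33.
inflation becomes -96*tariff + 125.
Linear in tariff, so extremes are at the endpoints: tariff = -3 gives inflation = 413; tariff = 8 gives inflation = -643.

-643 to 413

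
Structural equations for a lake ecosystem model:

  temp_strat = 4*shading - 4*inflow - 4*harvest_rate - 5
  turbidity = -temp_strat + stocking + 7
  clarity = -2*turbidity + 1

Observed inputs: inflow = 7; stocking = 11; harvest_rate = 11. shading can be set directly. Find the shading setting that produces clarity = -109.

Substituting into the temp_strat equation gives temp_strat = 4*shading - 77.
turbidity becomes -4*shading + 95.
Substituting into the clarity equation gives clarity = 8*shading - 189.
Solve 8*shading - 189 = -109: shading = (-109 + 189) / 8 = 10.

shading = 10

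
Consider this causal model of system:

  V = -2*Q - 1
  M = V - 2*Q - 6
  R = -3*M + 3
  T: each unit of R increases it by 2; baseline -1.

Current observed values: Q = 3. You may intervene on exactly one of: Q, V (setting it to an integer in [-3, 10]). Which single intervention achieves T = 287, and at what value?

set Q = 10

Intervening on Q: with other inputs at their observed values, T = 24*Q + 47. Solving for 287 gives Q = 10, within [-3, 10].
Intervening on V: T = -6*V + 77. Reaching 287 requires V = -35, outside [-3, 10].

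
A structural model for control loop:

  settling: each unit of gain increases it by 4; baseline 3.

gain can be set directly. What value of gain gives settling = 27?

gain = 6

Solve 4*gain + 3 = 27: gain = (27 - 3) / 4 = 6.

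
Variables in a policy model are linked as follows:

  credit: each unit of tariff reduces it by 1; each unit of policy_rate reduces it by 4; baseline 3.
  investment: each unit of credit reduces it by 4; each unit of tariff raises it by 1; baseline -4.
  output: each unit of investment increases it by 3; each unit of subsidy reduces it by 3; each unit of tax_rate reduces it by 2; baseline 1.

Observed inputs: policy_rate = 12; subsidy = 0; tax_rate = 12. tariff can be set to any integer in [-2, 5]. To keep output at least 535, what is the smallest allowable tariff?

tariff = 2

Substituting into the credit equation gives credit = -tariff - 45.
investment becomes 5*tariff + 176.
Substituting into the output equation gives output = 15*tariff + 505.
Require 15*tariff + 505 ≥ 535, so tariff ≥ 2.
The smallest integer in [-2, 5] satisfying this is 2.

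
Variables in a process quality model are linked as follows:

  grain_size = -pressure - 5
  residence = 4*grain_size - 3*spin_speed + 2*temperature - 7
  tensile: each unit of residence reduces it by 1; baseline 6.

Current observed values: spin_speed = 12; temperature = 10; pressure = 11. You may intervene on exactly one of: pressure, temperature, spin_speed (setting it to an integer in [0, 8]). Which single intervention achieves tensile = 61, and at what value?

Intervening on pressure: with other inputs at their observed values, tensile = 4*pressure + 49. Solving for 61 gives pressure = 3, within [0, 8].
Intervening on temperature: tensile = -2*temperature + 113. Reaching 61 requires temperature = 26, outside [0, 8].
Intervening on spin_speed: tensile = 3*spin_speed + 57. Reaching 61 requires spin_speed = 4/3, not an integer.

set pressure = 3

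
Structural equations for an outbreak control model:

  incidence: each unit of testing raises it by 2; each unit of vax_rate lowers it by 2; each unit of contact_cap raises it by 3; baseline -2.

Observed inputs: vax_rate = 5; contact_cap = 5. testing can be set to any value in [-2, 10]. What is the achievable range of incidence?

Substituting into the incidence equation gives incidence = 2*testing + 3.
Linear in testing, so extremes are at the endpoints: testing = -2 gives incidence = -1; testing = 10 gives incidence = 23.

-1 to 23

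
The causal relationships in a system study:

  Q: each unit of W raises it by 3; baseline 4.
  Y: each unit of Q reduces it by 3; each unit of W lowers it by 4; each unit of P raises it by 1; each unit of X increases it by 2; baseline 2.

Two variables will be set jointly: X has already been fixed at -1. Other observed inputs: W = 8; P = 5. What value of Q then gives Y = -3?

With X held at -1:
Intervening on Q fixes its value directly, overriding its dependence on W.
Substituting into the Y equation gives Y = -3*Q - 27.
Solve -3*Q - 27 = -3: Q = (-3 + 27) / -3 = -8.

Q = -8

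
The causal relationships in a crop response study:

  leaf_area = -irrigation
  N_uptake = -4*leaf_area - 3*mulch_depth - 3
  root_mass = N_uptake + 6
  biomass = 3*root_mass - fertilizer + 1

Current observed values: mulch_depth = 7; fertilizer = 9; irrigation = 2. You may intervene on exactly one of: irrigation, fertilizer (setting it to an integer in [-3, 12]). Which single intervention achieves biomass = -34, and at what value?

set fertilizer = 5

Intervening on irrigation: biomass = 12*irrigation - 62. Reaching -34 requires irrigation = 7/3, not an integer.
Intervening on fertilizer: with other inputs at their observed values, biomass = -fertilizer - 29. Solving for -34 gives fertilizer = 5, within [-3, 12].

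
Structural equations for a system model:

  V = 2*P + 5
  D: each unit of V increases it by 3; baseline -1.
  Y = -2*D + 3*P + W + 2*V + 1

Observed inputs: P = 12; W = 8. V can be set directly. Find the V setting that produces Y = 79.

Intervening on V fixes its value directly, overriding its dependence on P.
Substituting into the Y equation gives Y = -4*V + 47.
Solve -4*V + 47 = 79: V = (79 - 47) / -4 = -8.

V = -8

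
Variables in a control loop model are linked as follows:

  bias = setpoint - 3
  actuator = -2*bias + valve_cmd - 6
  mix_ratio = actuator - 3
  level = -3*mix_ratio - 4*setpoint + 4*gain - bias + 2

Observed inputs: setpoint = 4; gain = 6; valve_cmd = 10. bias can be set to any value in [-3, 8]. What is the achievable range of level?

-8 to 47

Intervening on bias fixes its value directly, overriding its dependence on setpoint.
Substituting into the actuator equation gives actuator = -2*bias + 4.
This gives mix_ratio = -2*bias + 1.
Substituting into the level equation gives level = 5*bias + 7.
Linear in bias, so extremes are at the endpoints: bias = -3 gives level = -8; bias = 8 gives level = 47.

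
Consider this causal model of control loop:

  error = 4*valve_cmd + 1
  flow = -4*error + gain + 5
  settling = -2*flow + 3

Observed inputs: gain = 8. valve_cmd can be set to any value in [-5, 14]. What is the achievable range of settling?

-175 to 433

Substituting into the flow equation gives flow = -16*valve_cmd + 9.
settling becomes 32*valve_cmd - 15.
Linear in valve_cmd, so extremes are at the endpoints: valve_cmd = -5 gives settling = -175; valve_cmd = 14 gives settling = 433.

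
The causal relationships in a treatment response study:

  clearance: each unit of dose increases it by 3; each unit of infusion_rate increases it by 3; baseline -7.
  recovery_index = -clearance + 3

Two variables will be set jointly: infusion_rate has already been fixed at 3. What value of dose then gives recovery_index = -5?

dose = 2

With infusion_rate held at 3:
Substituting into the clearance equation gives clearance = 3*dose + 2.
Substituting into the recovery_index equation gives recovery_index = -3*dose + 1.
Solve -3*dose + 1 = -5: dose = (-5 - 1) / -3 = 2.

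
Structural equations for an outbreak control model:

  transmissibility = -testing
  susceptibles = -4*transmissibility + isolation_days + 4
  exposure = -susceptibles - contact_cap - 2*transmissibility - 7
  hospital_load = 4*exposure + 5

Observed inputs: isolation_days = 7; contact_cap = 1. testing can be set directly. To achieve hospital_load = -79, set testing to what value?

testing = 1

Substituting into the susceptibles equation gives susceptibles = 4*testing + 11.
This gives exposure = -2*testing - 19.
This gives hospital_load = -8*testing - 71.
Solve -8*testing - 71 = -79: testing = (-79 + 71) / -8 = 1.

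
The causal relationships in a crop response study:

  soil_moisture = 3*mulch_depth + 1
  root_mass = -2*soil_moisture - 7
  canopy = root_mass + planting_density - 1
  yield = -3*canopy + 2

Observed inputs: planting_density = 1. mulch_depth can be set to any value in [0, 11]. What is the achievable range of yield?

Substituting into the root_mass equation gives root_mass = -6*mulch_depth - 9.
Substituting into the canopy equation gives canopy = -6*mulch_depth - 9.
This gives yield = 18*mulch_depth + 29.
Linear in mulch_depth, so extremes are at the endpoints: mulch_depth = 0 gives yield = 29; mulch_depth = 11 gives yield = 227.

29 to 227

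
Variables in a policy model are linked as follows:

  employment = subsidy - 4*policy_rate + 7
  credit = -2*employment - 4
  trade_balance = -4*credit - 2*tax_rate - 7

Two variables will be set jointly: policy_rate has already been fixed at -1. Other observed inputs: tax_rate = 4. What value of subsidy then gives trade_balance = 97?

subsidy = 1

With policy_rate held at -1:
Substituting into the employment equation gives employment = subsidy + 11.
Substituting into the credit equation gives credit = -2*subsidy - 26.
trade_balance becomes 8*subsidy + 89.
Solve 8*subsidy + 89 = 97: subsidy = (97 - 89) / 8 = 1.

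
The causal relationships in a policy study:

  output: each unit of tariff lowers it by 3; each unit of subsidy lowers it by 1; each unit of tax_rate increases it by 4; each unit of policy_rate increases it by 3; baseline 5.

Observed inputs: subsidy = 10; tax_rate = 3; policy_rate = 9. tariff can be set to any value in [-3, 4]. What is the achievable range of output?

Substituting into the output equation gives output = -3*tariff + 34.
Linear in tariff, so extremes are at the endpoints: tariff = -3 gives output = 43; tariff = 4 gives output = 22.

22 to 43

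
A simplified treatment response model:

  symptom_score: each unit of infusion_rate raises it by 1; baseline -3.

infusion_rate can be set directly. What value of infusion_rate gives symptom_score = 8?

Solve infusion_rate - 3 = 8: infusion_rate = (8 + 3) / 1 = 11.

infusion_rate = 11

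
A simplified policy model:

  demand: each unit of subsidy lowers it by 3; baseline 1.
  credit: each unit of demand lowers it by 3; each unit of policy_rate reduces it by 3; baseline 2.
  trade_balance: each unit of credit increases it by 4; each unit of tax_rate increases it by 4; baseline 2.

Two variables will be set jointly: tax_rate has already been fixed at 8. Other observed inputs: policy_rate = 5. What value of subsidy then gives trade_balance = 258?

subsidy = 8

With tax_rate held at 8:
Substituting into the credit equation gives credit = 9*subsidy - 16.
So trade_balance = 36*subsidy - 30.
Solve 36*subsidy - 30 = 258: subsidy = (258 + 30) / 36 = 8.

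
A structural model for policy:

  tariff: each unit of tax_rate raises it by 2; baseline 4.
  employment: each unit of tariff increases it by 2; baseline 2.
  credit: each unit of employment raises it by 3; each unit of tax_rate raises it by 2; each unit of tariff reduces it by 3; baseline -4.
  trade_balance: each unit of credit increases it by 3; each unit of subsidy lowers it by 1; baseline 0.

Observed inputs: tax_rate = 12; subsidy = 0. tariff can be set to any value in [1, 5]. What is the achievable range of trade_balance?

Intervening on tariff fixes its value directly, overriding its dependence on tax_rate.
Substituting into the credit equation gives credit = 3*tariff + 26.
So trade_balance = 9*tariff + 78.
Linear in tariff, so extremes are at the endpoints: tariff = 1 gives trade_balance = 87; tariff = 5 gives trade_balance = 123.

87 to 123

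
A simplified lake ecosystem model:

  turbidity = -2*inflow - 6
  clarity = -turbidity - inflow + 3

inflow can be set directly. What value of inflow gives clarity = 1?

inflow = -8

Substituting into the clarity equation gives clarity = inflow + 9.
Solve inflow + 9 = 1: inflow = (1 - 9) / 1 = -8.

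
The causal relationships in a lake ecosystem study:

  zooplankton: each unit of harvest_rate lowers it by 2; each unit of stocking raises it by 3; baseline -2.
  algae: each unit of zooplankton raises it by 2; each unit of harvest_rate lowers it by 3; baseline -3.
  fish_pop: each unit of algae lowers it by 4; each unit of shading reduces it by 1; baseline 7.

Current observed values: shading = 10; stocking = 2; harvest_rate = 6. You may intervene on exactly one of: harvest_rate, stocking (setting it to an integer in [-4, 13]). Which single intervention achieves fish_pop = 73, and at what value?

Intervening on harvest_rate: fish_pop = 28*harvest_rate - 23. Reaching 73 requires harvest_rate = 24/7, not an integer.
Intervening on stocking: with other inputs at their observed values, fish_pop = -24*stocking + 193. Solving for 73 gives stocking = 5, within [-4, 13].

set stocking = 5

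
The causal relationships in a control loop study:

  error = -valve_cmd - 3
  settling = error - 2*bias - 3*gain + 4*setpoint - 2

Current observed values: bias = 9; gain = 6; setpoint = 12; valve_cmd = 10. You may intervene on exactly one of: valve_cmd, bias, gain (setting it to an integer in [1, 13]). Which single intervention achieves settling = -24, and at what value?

set gain = 13

Intervening on valve_cmd: settling = -valve_cmd + 7. Reaching -24 requires valve_cmd = 31, outside [1, 13].
Intervening on bias: settling = -2*bias + 15. Reaching -24 requires bias = 39/2, not an integer.
Intervening on gain: with other inputs at their observed values, settling = -3*gain + 15. Solving for -24 gives gain = 13, within [1, 13].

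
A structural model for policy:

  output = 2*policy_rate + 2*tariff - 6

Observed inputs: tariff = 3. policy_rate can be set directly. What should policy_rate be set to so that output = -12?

Substituting into the output equation gives output = 2*policy_rate.
Solve 2*policy_rate = -12: policy_rate = -12 / 2 = -6.

policy_rate = -6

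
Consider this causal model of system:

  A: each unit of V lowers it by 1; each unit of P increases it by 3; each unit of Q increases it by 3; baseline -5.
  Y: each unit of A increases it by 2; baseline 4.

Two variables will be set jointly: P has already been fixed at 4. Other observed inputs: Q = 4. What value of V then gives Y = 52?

With P held at 4:
Substituting into the A equation gives A = -V + 19.
So Y = -2*V + 42.
Solve -2*V + 42 = 52: V = (52 - 42) / -2 = -5.

V = -5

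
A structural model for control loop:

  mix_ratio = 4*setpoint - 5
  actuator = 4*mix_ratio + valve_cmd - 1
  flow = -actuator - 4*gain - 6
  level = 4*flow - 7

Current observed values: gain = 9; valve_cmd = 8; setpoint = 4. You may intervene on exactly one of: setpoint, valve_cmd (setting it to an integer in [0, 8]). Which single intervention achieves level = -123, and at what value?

Intervening on setpoint: with other inputs at their observed values, level = -64*setpoint - 123. Solving for -123 gives setpoint = 0, within [0, 8].
Intervening on valve_cmd: level = -4*valve_cmd - 347. Reaching -123 requires valve_cmd = -56, outside [0, 8].

set setpoint = 0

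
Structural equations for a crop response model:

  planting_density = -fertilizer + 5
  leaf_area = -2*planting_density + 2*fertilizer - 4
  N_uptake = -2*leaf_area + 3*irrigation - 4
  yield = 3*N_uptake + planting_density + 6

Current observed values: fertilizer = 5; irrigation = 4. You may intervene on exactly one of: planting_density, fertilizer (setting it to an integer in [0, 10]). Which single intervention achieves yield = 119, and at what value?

set fertilizer = 0

Intervening on planting_density: yield = 13*planting_density - 6. Reaching 119 requires planting_density = 125/13, not an integer.
Intervening on fertilizer: with other inputs at their observed values, yield = -25*fertilizer + 119. Solving for 119 gives fertilizer = 0, within [0, 10].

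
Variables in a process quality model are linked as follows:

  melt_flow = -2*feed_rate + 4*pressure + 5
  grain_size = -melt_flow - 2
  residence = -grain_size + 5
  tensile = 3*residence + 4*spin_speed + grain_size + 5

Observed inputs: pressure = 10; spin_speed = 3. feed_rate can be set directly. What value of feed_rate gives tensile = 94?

feed_rate = 8

Substituting into the melt_flow equation gives melt_flow = -2*feed_rate + 45.
This gives grain_size = 2*feed_rate - 47.
Substituting into the residence equation gives residence = -2*feed_rate + 52.
Substituting into the tensile equation gives tensile = -4*feed_rate + 126.
Solve -4*feed_rate + 126 = 94: feed_rate = (94 - 126) / -4 = 8.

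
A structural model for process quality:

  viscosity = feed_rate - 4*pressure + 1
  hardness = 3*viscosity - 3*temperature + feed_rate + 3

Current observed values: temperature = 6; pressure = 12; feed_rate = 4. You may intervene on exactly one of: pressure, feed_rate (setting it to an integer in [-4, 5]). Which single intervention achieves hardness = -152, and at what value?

set feed_rate = 1

Intervening on pressure: hardness = -12*pressure + 4. Reaching -152 requires pressure = 13, outside [-4, 5].
Intervening on feed_rate: with other inputs at their observed values, hardness = 4*feed_rate - 156. Solving for -152 gives feed_rate = 1, within [-4, 5].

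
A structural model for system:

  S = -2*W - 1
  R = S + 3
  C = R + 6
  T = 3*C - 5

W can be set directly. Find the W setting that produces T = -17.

Substituting into the R equation gives R = -2*W + 2.
C becomes -2*W + 8.
Substituting into the T equation gives T = -6*W + 19.
Solve -6*W + 19 = -17: W = (-17 - 19) / -6 = 6.

W = 6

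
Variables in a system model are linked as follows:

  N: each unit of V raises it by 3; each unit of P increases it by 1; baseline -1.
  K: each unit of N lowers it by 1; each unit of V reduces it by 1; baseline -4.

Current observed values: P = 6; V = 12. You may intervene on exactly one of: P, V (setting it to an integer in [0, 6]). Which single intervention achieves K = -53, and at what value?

set P = 2

Intervening on P: with other inputs at their observed values, K = -P - 51. Solving for -53 gives P = 2, within [0, 6].
Intervening on V: K = -4*V - 9. Reaching -53 requires V = 11, outside [0, 6].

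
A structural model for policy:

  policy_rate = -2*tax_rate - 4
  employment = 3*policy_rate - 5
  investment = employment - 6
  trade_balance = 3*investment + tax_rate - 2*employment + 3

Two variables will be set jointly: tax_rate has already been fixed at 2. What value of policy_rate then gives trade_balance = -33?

policy_rate = -5

With tax_rate held at 2:
Intervening on policy_rate fixes its value directly, overriding its dependence on tax_rate.
Substituting into the investment equation gives investment = 3*policy_rate - 11.
Substituting into the trade_balance equation gives trade_balance = 3*policy_rate - 18.
Solve 3*policy_rate - 18 = -33: policy_rate = (-33 + 18) / 3 = -5.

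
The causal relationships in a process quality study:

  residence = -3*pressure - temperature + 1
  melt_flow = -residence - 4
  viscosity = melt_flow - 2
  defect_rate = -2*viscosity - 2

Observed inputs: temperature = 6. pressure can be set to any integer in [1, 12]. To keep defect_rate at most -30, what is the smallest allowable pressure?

Substituting into the residence equation gives residence = -3*pressure - 5.
This gives melt_flow = 3*pressure + 1.
Substituting into the viscosity equation gives viscosity = 3*pressure - 1.
Substituting into the defect_rate equation gives defect_rate = -6*pressure.
Require -6*pressure ≤ -30, so pressure ≥ 5.
The smallest integer in [1, 12] satisfying this is 5.

pressure = 5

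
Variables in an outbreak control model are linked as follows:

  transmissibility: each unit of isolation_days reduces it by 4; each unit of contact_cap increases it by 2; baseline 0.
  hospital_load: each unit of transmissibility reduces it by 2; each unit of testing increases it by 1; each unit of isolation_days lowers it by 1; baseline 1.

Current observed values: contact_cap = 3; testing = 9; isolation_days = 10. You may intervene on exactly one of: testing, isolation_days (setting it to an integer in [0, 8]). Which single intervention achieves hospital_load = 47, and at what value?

set isolation_days = 7

Intervening on testing: hospital_load = testing + 59. Reaching 47 requires testing = -12, outside [0, 8].
Intervening on isolation_days: with other inputs at their observed values, hospital_load = 7*isolation_days - 2. Solving for 47 gives isolation_days = 7, within [0, 8].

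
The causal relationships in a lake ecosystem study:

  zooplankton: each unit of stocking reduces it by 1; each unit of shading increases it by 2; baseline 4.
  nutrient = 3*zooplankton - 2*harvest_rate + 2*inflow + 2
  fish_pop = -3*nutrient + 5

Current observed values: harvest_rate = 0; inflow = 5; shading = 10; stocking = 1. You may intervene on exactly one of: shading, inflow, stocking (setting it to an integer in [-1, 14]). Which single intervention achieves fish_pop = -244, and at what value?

set inflow = 6

Intervening on shading: fish_pop = -18*shading - 58. Reaching -244 requires shading = 31/3, not an integer.
Intervening on inflow: with other inputs at their observed values, fish_pop = -6*inflow - 208. Solving for -244 gives inflow = 6, within [-1, 14].
Intervening on stocking: fish_pop = 9*stocking - 247. Reaching -244 requires stocking = 1/3, not an integer.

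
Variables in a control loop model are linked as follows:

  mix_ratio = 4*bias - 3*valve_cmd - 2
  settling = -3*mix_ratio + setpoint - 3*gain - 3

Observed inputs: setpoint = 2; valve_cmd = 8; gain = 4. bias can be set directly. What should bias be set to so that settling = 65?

bias = 0

Substituting into the mix_ratio equation gives mix_ratio = 4*bias - 26.
This gives settling = -12*bias + 65.
Solve -12*bias + 65 = 65: bias = (65 - 65) / -12 = 0.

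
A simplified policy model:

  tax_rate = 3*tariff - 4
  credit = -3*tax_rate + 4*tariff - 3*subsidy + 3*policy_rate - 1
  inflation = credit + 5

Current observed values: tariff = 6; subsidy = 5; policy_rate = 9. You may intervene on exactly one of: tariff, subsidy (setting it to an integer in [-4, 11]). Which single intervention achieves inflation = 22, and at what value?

set subsidy = -3

Intervening on tariff: inflation = -5*tariff + 28. Reaching 22 requires tariff = 6/5, not an integer.
Intervening on subsidy: with other inputs at their observed values, inflation = -3*subsidy + 13. Solving for 22 gives subsidy = -3, within [-4, 11].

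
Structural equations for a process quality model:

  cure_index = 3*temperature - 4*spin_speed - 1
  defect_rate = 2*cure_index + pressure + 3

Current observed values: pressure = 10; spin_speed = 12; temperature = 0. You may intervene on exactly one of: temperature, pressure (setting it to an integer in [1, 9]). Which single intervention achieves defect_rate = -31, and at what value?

Intervening on temperature: with other inputs at their observed values, defect_rate = 6*temperature - 85. Solving for -31 gives temperature = 9, within [1, 9].
Intervening on pressure: defect_rate = pressure - 95. Reaching -31 requires pressure = 64, outside [1, 9].

set temperature = 9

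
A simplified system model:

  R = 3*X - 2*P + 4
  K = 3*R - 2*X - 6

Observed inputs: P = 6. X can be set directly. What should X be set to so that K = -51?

X = -3

Substituting into the R equation gives R = 3*X - 8.
So K = 7*X - 30.
Solve 7*X - 30 = -51: X = (-51 + 30) / 7 = -3.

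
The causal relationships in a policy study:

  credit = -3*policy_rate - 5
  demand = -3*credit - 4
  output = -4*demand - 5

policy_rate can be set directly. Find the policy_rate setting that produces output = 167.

Substituting into the demand equation gives demand = 9*policy_rate + 11.
Substituting into the output equation gives output = -36*policy_rate - 49.
Solve -36*policy_rate - 49 = 167: policy_rate = (167 + 49) / -36 = -6.

policy_rate = -6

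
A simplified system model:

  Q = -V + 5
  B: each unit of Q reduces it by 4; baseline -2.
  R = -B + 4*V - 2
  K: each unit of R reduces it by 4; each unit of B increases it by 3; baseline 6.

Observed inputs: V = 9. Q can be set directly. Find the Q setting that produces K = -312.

Q = 6

Intervening on Q fixes its value directly, overriding its dependence on V.
Substituting into the R equation gives R = 4*Q + 36.
Substituting into the K equation gives K = -28*Q - 144.
Solve -28*Q - 144 = -312: Q = (-312 + 144) / -28 = 6.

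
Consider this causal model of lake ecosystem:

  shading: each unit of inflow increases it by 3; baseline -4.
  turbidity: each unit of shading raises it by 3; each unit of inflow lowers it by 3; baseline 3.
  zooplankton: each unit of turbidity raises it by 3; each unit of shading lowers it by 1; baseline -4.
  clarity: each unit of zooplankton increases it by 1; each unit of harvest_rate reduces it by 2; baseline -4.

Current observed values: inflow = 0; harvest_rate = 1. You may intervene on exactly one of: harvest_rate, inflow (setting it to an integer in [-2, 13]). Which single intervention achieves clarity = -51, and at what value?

set harvest_rate = 10

Intervening on harvest_rate: with other inputs at their observed values, clarity = -2*harvest_rate - 31. Solving for -51 gives harvest_rate = 10, within [-2, 13].
Intervening on inflow: clarity = 15*inflow - 33. Reaching -51 requires inflow = -6/5, not an integer.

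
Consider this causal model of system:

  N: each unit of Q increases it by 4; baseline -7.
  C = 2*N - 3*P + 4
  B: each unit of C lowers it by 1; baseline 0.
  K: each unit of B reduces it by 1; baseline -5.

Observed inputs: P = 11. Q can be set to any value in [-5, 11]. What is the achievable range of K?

Substituting into the C equation gives C = 8*Q - 43.
Substituting into the B equation gives B = -8*Q + 43.
Substituting into the K equation gives K = 8*Q - 48.
Linear in Q, so extremes are at the endpoints: Q = -5 gives K = -88; Q = 11 gives K = 40.

-88 to 40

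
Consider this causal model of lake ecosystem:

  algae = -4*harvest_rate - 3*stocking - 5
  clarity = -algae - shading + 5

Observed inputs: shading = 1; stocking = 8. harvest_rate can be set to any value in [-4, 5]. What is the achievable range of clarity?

17 to 53

Substituting into the algae equation gives algae = -4*harvest_rate - 29.
Substituting into the clarity equation gives clarity = 4*harvest_rate + 33.
Linear in harvest_rate, so extremes are at the endpoints: harvest_rate = -4 gives clarity = 17; harvest_rate = 5 gives clarity = 53.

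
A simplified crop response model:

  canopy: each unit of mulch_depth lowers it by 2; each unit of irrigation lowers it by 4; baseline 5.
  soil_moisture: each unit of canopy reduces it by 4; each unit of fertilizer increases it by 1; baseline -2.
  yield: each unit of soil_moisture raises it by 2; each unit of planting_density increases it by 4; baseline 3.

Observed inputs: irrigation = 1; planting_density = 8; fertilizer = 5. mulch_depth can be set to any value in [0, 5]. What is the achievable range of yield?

33 to 113

Substituting into the canopy equation gives canopy = -2*mulch_depth + 1.
So soil_moisture = 8*mulch_depth - 1.
yield becomes 16*mulch_depth + 33.
Linear in mulch_depth, so extremes are at the endpoints: mulch_depth = 0 gives yield = 33; mulch_depth = 5 gives yield = 113.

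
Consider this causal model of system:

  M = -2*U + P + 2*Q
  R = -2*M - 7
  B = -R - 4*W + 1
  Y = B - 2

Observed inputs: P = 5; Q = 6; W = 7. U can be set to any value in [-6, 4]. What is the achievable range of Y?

-4 to 36

Substituting into the M equation gives M = -2*U + 17.
So R = 4*U - 41.
So B = -4*U + 14.
This gives Y = -4*U + 12.
Linear in U, so extremes are at the endpoints: U = -6 gives Y = 36; U = 4 gives Y = -4.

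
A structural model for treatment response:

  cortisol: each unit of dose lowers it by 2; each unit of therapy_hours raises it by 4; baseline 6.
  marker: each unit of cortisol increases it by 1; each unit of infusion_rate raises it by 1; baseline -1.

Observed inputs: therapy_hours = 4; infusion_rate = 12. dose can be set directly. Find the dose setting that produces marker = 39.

dose = -3

Substituting into the cortisol equation gives cortisol = -2*dose + 22.
Substituting into the marker equation gives marker = -2*dose + 33.
Solve -2*dose + 33 = 39: dose = (39 - 33) / -2 = -3.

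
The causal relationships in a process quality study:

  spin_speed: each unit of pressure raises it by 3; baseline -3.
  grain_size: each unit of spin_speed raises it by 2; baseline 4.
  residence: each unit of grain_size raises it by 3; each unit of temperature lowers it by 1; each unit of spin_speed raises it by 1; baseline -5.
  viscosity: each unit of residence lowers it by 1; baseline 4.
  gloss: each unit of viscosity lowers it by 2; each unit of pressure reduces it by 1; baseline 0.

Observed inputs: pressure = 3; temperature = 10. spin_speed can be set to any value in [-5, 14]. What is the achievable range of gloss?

-87 to 179

Intervening on spin_speed fixes its value directly, overriding its dependence on pressure.
Substituting into the residence equation gives residence = 7*spin_speed - 3.
viscosity becomes -7*spin_speed + 7.
Substituting into the gloss equation gives gloss = 14*spin_speed - 17.
Linear in spin_speed, so extremes are at the endpoints: spin_speed = -5 gives gloss = -87; spin_speed = 14 gives gloss = 179.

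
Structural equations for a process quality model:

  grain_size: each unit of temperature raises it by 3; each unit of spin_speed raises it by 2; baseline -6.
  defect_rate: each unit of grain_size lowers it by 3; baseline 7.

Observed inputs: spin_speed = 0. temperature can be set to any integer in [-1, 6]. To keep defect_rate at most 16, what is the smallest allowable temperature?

temperature = 1

Substituting into the grain_size equation gives grain_size = 3*temperature - 6.
Substituting into the defect_rate equation gives defect_rate = -9*temperature + 25.
Require -9*temperature + 25 ≤ 16, so temperature ≥ 1.
The smallest integer in [-1, 6] satisfying this is 1.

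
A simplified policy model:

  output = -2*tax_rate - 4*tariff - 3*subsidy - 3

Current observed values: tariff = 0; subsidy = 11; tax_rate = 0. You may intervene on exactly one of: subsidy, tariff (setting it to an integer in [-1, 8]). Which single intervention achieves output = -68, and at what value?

Intervening on subsidy: output = -3*subsidy - 3. Reaching -68 requires subsidy = 65/3, not an integer.
Intervening on tariff: with other inputs at their observed values, output = -4*tariff - 36. Solving for -68 gives tariff = 8, within [-1, 8].

set tariff = 8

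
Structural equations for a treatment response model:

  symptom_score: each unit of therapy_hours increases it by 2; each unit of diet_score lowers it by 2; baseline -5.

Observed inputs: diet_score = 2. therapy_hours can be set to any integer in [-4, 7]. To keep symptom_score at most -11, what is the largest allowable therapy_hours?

Substituting into the symptom_score equation gives symptom_score = 2*therapy_hours - 9.
Require 2*therapy_hours - 9 ≤ -11, so therapy_hours ≤ -1.
The largest integer in [-4, 7] satisfying this is -1.

therapy_hours = -1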